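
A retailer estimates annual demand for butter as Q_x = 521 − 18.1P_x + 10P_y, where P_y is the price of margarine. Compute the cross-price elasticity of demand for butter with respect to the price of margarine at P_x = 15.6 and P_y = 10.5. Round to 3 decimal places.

At P_x = 15.6 and P_y = 10.5: Q_x = 343.64.
∂Q_x/∂P_y = 10.
ε = (∂Q_x/∂P_y)(P_y/Q_x) = 10 × (10.5/343.64) ≈ 0.306.

0.306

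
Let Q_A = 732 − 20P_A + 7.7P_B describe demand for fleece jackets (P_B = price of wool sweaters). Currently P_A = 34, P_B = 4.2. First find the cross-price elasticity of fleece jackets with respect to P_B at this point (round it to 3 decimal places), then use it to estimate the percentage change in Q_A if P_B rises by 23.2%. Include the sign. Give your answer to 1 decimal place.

At P_A = 34, P_B = 4.2: Q_A = 84.34.
∂Q_A/∂P_B = 7.7.
ε = (∂Q_A/∂P_B)(P_B/Q_A) = 7.7000 × 4.2/84.34 ≈ 0.383.
%ΔQ_A ≈ ε × %ΔP_B = 0.383 × (23.2%) = 8.9%.

8.9%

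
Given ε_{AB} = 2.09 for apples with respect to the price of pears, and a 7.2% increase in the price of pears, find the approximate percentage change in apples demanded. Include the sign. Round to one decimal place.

15.0%

%ΔQ ≈ ε × %ΔP of pears = 2.09 × (7.2%) = 15.0%.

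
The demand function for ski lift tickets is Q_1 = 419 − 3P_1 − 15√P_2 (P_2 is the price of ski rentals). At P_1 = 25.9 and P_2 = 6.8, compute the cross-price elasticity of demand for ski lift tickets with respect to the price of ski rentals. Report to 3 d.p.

At P_1 = 25.9 and P_2 = 6.8: Q_1 = 302.185.
∂Q_1/∂P_2 = -15/(2√P_2) = -15/(2√6.8) = -2.8761.
ε = (∂Q_1/∂P_2)(P_2/Q_1) = -2.8761 × (6.8/302.185) ≈ -0.065.

-0.065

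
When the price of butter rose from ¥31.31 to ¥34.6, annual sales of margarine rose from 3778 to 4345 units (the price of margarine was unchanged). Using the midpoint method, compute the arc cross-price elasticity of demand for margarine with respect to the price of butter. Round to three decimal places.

ΔQ_A = 4345 − 3778 = 567; ΔP_B = 34.6 − 31.31 = 3.29.
Midpoints: Q̄_A = 4061.5, P̄_B = 32.95.
ε = (ΔQ_A/Q̄_A)/(ΔP_B/P̄_B) = (567/4061.5)/(3.29/32.95) ≈ 1.398.
ε > 0: margarine and butter are substitutes.

1.398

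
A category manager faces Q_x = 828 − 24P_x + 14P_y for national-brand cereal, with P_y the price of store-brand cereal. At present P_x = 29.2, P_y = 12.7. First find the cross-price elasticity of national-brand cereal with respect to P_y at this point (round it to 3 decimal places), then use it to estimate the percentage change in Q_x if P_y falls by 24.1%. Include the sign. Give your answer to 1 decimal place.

-14.1%

At P_x = 29.2, P_y = 12.7: Q_x = 305.
∂Q_x/∂P_y = 14.
ε = (∂Q_x/∂P_y)(P_y/Q_x) = 14.0000 × 12.7/305 ≈ 0.583.
%ΔQ_x ≈ ε × %ΔP_y = 0.583 × (-24.1%) = -14.1%.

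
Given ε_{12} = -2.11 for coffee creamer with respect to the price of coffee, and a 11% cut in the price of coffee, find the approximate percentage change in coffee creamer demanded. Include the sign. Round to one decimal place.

%ΔQ ≈ ε × %ΔP of coffee = -2.11 × (-11%) = 23.2%.
Demand for coffee creamer rises by about 23.2%.

23.2%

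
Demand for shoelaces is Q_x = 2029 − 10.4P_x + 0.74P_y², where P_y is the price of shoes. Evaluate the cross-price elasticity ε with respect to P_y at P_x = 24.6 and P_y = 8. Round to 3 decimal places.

At P_x = 24.6 and P_y = 8: Q_x = 1820.52.
∂Q_x/∂P_y = 1.48P_y = 1.48(8) = 11.8400.
ε = (∂Q_x/∂P_y)(P_y/Q_x) = 11.8400 × (8/1820.52) ≈ 0.052.

0.052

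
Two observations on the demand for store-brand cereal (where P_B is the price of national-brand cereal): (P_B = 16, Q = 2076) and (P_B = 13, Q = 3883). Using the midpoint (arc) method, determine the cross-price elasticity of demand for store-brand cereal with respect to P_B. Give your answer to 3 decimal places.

ΔQ_A = 3883 − 2076 = 1807; ΔP_B = 13 − 16 = -3.
Midpoints: Q̄_A = 2979.5, P̄_B = 14.50.
ε = (ΔQ_A/Q̄_A)/(ΔP_B/P̄_B) = (1807/2979.5)/(-3/14.50) ≈ -2.931.

-2.931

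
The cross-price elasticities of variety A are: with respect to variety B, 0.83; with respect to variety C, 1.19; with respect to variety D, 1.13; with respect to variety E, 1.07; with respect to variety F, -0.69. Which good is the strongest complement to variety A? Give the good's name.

Complements have ε < 0. The most negative value is -0.69 (variety F).

variety F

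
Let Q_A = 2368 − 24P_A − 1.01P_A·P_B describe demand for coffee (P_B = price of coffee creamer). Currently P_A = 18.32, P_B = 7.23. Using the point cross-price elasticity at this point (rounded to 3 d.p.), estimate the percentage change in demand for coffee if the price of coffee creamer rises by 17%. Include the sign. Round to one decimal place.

At P_A = 18.32, P_B = 7.23: Q_A = 1794.542.
∂Q_A/∂P_B = -1.01P_A = -18.5032.
ε = (∂Q_A/∂P_B)(P_B/Q_A) = -18.5032 × 7.23/1794.542 ≈ -0.075.
%ΔQ_A ≈ ε × %ΔP_B = -0.075 × (17%) = -1.3%.

-1.3%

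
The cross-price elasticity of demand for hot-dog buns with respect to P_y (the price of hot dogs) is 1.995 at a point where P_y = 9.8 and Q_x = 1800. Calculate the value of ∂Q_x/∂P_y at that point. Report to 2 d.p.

366.43

ε = (∂Q_x/∂P_y)·(P_y/Q_x) ⇒ ∂Q_x/∂P_y = ε·Q_x/P_y = 1.995 × 1800/9.8 ≈ 366.43.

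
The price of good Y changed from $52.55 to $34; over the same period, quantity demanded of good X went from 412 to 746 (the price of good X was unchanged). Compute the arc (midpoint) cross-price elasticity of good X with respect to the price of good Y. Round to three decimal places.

ΔQ_X = 746 − 412 = 334; ΔP_Y = 34 − 52.55 = -18.55.
Midpoints: Q̄_X = 579.0, P̄_Y = 43.27.
ε = (ΔQ_X/Q̄_X)/(ΔP_Y/P̄_Y) = (334/579.0)/(-18.55/43.27) ≈ -1.346.
ε < 0: good X and good Y are complements.

-1.346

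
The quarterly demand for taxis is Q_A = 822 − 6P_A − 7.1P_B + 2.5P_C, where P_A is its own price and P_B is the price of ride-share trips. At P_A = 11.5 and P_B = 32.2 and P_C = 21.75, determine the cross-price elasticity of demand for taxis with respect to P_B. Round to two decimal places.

At P_A = 11.5 and P_B = 32.2 and P_C = 21.75: Q_A = 578.755.
∂Q_A/∂P_B = -7.1.
ε = (∂Q_A/∂P_B)(P_B/Q_A) = -7.1 × (32.2/578.755) ≈ -0.40.
Since ε < 0, taxis and ride-share trips are complements.

-0.40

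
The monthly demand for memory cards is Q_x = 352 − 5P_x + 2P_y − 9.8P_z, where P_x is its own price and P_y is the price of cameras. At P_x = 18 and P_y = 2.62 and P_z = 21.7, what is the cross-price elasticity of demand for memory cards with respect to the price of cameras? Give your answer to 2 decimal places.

At P_x = 18 and P_y = 2.62 and P_z = 21.7: Q_x = 54.58.
∂Q_x/∂P_y = 2.
ε = (∂Q_x/∂P_y)(P_y/Q_x) = 2 × (2.62/54.58) ≈ 0.10.

0.10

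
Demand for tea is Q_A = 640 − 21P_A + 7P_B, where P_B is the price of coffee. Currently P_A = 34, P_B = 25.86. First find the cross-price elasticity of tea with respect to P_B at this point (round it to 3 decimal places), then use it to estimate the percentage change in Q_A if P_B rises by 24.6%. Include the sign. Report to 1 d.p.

41.6%

At P_A = 34, P_B = 25.86: Q_A = 107.02.
∂Q_A/∂P_B = 7.
ε = (∂Q_A/∂P_B)(P_B/Q_A) = 7.0000 × 25.86/107.02 ≈ 1.691.
%ΔQ_A ≈ ε × %ΔP_B = 1.691 × (24.6%) = 41.6%.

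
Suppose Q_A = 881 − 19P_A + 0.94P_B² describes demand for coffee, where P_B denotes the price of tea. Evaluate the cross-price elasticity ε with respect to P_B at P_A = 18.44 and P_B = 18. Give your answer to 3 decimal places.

At P_A = 18.44 and P_B = 18: Q_A = 835.2.
∂Q_A/∂P_B = 1.88P_B = 1.88(18) = 33.8400.
ε = (∂Q_A/∂P_B)(P_B/Q_A) = 33.8400 × (18/835.2) ≈ 0.729.
ε > 0: substitutes.

0.729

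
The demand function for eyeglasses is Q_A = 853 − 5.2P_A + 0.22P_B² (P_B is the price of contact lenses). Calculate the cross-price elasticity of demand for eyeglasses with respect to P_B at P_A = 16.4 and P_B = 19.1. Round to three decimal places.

At P_A = 16.4 and P_B = 19.1: Q_A = 847.978.
∂Q_A/∂P_B = 0.44P_B = 0.44(19.1) = 8.4040.
ε = (∂Q_A/∂P_B)(P_B/Q_A) = 8.4040 × (19.1/847.978) ≈ 0.189.
ε > 0: substitutes.

0.189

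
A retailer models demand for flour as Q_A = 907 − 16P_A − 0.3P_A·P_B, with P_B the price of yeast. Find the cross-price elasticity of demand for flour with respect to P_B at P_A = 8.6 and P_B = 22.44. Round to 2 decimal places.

-0.08

At P_A = 8.6 and P_B = 22.44: Q_A = 711.505.
∂Q_A/∂P_B = -0.3P_A = -0.3(8.6) = -2.5800.
ε = (∂Q_A/∂P_B)(P_B/Q_A) = -2.5800 × (22.44/711.505) ≈ -0.08.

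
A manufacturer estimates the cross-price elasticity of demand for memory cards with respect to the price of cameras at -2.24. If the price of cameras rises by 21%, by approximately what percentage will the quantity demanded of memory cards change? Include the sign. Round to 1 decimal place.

%ΔQ ≈ ε × %ΔP of cameras = -2.24 × (21%) = -47.0%.

-47.0%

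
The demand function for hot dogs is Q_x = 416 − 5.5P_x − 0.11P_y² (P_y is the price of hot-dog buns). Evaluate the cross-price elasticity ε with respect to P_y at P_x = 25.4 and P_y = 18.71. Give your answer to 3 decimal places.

At P_x = 25.4 and P_y = 18.71: Q_x = 237.793.
∂Q_x/∂P_y = -0.22P_y = -0.22(18.71) = -4.1162.
ε = (∂Q_x/∂P_y)(P_y/Q_x) = -4.1162 × (18.71/237.793) ≈ -0.324.
ε < 0: complements.

-0.324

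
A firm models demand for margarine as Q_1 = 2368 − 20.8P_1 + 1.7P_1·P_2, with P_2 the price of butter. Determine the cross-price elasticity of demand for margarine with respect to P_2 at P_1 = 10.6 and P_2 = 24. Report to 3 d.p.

At P_1 = 10.6 and P_2 = 24: Q_1 = 2580.
∂Q_1/∂P_2 = 1.7P_1 = 1.7(10.6) = 18.0200.
ε = (∂Q_1/∂P_2)(P_2/Q_1) = 18.0200 × (24/2580) ≈ 0.168.

0.168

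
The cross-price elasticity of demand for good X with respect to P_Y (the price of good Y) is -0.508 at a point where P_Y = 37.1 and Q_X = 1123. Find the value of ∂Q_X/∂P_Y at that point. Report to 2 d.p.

ε = (∂Q_X/∂P_Y)·(P_Y/Q_X) ⇒ ∂Q_X/∂P_Y = ε·Q_X/P_Y = -0.508 × 1123/37.1 ≈ -15.38.

-15.38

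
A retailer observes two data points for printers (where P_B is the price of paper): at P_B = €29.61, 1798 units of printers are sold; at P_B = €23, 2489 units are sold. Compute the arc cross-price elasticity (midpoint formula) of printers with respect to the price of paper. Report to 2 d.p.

ΔQ_A = 2489 − 1798 = 691; ΔP_B = 23 − 29.61 = -6.61.
Midpoints: Q̄_A = 2143.5, P̄_B = 26.30.
ε = (ΔQ_A/Q̄_A)/(ΔP_B/P̄_B) = (691/2143.5)/(-6.61/26.30) ≈ -1.28.

-1.28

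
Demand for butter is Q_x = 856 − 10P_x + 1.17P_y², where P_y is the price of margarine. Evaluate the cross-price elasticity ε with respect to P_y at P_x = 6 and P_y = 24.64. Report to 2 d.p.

At P_x = 6 and P_y = 24.64: Q_x = 1506.342.
∂Q_x/∂P_y = 2.34P_y = 2.34(24.64) = 57.6576.
ε = (∂Q_x/∂P_y)(P_y/Q_x) = 57.6576 × (24.64/1506.342) ≈ 0.94.

0.94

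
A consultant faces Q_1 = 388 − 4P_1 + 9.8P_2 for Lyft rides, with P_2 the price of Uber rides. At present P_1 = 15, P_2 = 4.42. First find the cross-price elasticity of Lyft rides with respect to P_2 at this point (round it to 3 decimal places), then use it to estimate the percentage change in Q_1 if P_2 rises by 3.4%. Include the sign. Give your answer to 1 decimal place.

At P_1 = 15, P_2 = 4.42: Q_1 = 371.316.
∂Q_1/∂P_2 = 9.8.
ε = (∂Q_1/∂P_2)(P_2/Q_1) = 9.8000 × 4.42/371.316 ≈ 0.117.
%ΔQ_1 ≈ ε × %ΔP_2 = 0.117 × (3.4%) = 0.4%.

0.4%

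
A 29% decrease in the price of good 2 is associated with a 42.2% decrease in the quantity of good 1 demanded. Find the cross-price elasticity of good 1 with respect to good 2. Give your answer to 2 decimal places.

1.46

ε = (%ΔQ of good 1) / (%ΔP of good 2) = (-42.2%) / (-29%) ≈ 1.46.
Positive cross-price elasticity: substitutes.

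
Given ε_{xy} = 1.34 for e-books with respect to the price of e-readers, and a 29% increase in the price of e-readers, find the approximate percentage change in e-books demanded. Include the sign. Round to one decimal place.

%ΔQ ≈ ε × %ΔP of e-readers = 1.34 × (29%) = 38.9%.
Demand for e-books rises by about 38.9%.

38.9%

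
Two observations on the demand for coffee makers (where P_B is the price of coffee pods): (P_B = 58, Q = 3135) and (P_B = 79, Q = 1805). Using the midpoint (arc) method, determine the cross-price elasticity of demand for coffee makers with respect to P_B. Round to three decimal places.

-1.756

ΔQ_A = 1805 − 3135 = -1330; ΔP_B = 79 − 58 = 21.
Midpoints: Q̄_A = 2470.0, P̄_B = 68.50.
ε = (ΔQ_A/Q̄_A)/(ΔP_B/P̄_B) = (-1330/2470.0)/(21/68.50) ≈ -1.756.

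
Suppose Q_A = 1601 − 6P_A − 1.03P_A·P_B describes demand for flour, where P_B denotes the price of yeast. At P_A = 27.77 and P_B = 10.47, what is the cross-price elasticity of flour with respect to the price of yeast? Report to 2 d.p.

-0.26

At P_A = 27.77 and P_B = 10.47: Q_A = 1134.906.
∂Q_A/∂P_B = -1.03P_A = -1.03(27.77) = -28.6031.
ε = (∂Q_A/∂P_B)(P_B/Q_A) = -28.6031 × (10.47/1134.906) ≈ -0.26.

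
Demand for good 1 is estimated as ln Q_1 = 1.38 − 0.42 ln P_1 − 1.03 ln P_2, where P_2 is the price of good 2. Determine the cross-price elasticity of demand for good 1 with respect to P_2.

In a log-linear (constant-elasticity) demand function, the coefficient on ln P_2 is the cross-price elasticity.
ε = -1.03. Negative, so good 1 and good 2 are complements.

-1.03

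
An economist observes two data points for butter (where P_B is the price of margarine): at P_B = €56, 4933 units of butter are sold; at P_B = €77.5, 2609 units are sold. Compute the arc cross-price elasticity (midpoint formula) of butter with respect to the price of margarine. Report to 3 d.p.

ΔQ_A = 2609 − 4933 = -2324; ΔP_B = 77.5 − 56 = 21.5.
Midpoints: Q̄_A = 3771.0, P̄_B = 66.75.
ε = (ΔQ_A/Q̄_A)/(ΔP_B/P̄_B) = (-2324/3771.0)/(21.5/66.75) ≈ -1.913.

-1.913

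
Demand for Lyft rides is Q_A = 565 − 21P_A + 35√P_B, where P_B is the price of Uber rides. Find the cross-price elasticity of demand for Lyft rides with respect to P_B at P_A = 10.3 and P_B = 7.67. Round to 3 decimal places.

0.109

At P_A = 10.3 and P_B = 7.67: Q_A = 445.632.
∂Q_A/∂P_B = 35/(2√P_B) = 35/(2√7.67) = 6.3189.
ε = (∂Q_A/∂P_B)(P_B/Q_A) = 6.3189 × (7.67/445.632) ≈ 0.109.
ε > 0: substitutes.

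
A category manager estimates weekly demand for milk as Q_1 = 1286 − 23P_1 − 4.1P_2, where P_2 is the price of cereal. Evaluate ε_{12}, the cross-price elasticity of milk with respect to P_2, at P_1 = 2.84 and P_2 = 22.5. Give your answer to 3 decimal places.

At P_1 = 2.84 and P_2 = 22.5: Q_1 = 1128.43.
∂Q_1/∂P_2 = -4.1.
ε = (∂Q_1/∂P_2)(P_2/Q_1) = -4.1 × (22.5/1128.43) ≈ -0.082.
Since ε < 0, milk and cereal are complements.

-0.082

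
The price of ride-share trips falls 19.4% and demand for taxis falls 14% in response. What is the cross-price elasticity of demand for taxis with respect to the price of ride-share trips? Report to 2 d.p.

0.72

ε = (%ΔQ of taxis) / (%ΔP of ride-share trips) = (-14%) / (-19.4%) ≈ 0.72.
Positive cross-price elasticity: substitutes.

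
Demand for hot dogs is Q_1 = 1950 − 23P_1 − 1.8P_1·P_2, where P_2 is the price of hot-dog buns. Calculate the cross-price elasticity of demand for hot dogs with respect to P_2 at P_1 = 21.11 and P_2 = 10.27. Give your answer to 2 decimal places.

At P_1 = 21.11 and P_2 = 10.27: Q_1 = 1074.231.
∂Q_1/∂P_2 = -1.8P_1 = -1.8(21.11) = -37.9980.
ε = (∂Q_1/∂P_2)(P_2/Q_1) = -37.9980 × (10.27/1074.231) ≈ -0.36.
ε < 0: complements.

-0.36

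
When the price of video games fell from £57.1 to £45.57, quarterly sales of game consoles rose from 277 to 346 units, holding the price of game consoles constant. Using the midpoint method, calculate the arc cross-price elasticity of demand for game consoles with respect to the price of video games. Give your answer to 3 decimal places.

-0.986

ΔQ_A = 346 − 277 = 69; ΔP_B = 45.57 − 57.1 = -11.53.
Midpoints: Q̄_A = 311.5, P̄_B = 51.34.
ε = (ΔQ_A/Q̄_A)/(ΔP_B/P̄_B) = (69/311.5)/(-11.53/51.34) ≈ -0.986.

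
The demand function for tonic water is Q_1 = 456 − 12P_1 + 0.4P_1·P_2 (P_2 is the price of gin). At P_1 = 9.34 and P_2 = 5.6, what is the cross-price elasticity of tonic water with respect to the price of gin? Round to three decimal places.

At P_1 = 9.34 and P_2 = 5.6: Q_1 = 364.842.
∂Q_1/∂P_2 = 0.4P_1 = 0.4(9.34) = 3.7360.
ε = (∂Q_1/∂P_2)(P_2/Q_1) = 3.7360 × (5.6/364.842) ≈ 0.057.
ε > 0: substitutes.

0.057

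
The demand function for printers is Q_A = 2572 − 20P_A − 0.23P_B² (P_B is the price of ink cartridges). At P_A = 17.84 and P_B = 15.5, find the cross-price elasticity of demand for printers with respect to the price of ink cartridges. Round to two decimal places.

-0.05

At P_A = 17.84 and P_B = 15.5: Q_A = 2159.942.
∂Q_A/∂P_B = -0.46P_B = -0.46(15.5) = -7.1300.
ε = (∂Q_A/∂P_B)(P_B/Q_A) = -7.1300 × (15.5/2159.942) ≈ -0.05.
ε < 0: complements.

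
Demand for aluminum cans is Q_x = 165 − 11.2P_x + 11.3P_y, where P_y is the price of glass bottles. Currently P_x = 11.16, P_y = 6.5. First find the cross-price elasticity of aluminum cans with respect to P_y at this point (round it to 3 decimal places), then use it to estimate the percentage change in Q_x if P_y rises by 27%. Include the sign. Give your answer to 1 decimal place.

At P_x = 11.16, P_y = 6.5: Q_x = 113.458.
∂Q_x/∂P_y = 11.3.
ε = (∂Q_x/∂P_y)(P_y/Q_x) = 11.3000 × 6.5/113.458 ≈ 0.647.
%ΔQ_x ≈ ε × %ΔP_y = 0.647 × (27%) = 17.5%.

17.5%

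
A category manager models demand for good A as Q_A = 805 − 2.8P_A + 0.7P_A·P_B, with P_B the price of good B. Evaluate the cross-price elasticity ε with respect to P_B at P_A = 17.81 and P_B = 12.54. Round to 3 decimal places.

At P_A = 17.81 and P_B = 12.54: Q_A = 911.468.
∂Q_A/∂P_B = 0.7P_A = 0.7(17.81) = 12.4670.
ε = (∂Q_A/∂P_B)(P_B/Q_A) = 12.4670 × (12.54/911.468) ≈ 0.172.

0.172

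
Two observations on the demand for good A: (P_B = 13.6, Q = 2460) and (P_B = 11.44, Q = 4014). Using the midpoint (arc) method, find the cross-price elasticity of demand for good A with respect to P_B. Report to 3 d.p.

-2.783

ΔQ_A = 4014 − 2460 = 1554; ΔP_B = 11.44 − 13.6 = -2.16.
Midpoints: Q̄_A = 3237.0, P̄_B = 12.52.
ε = (ΔQ_A/Q̄_A)/(ΔP_B/P̄_B) = (1554/3237.0)/(-2.16/12.52) ≈ -2.783.
ε < 0: good A and good B are complements.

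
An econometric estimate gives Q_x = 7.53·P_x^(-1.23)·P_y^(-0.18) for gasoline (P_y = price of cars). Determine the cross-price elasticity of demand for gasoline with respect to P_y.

-0.18

In a log-linear (constant-elasticity) demand function, the coefficient on the exponent of P_y is the cross-price elasticity.
ε = -0.18. Negative, so gasoline and cars are complements.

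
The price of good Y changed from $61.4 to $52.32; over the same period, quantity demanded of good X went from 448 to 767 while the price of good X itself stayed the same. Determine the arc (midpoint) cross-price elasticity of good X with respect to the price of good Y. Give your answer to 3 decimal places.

ΔQ_X = 767 − 448 = 319; ΔP_Y = 52.32 − 61.4 = -9.08.
Midpoints: Q̄_X = 607.5, P̄_Y = 56.86.
ε = (ΔQ_X/Q̄_X)/(ΔP_Y/P̄_Y) = (319/607.5)/(-9.08/56.86) ≈ -3.288.
ε < 0: good X and good Y are complements.

-3.288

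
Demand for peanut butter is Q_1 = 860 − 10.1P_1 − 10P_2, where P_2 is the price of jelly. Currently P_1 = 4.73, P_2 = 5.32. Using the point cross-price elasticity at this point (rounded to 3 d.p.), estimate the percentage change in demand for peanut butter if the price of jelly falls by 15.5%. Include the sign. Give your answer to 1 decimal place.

At P_1 = 4.73, P_2 = 5.32: Q_1 = 759.027.
∂Q_1/∂P_2 = -10.
ε = (∂Q_1/∂P_2)(P_2/Q_1) = -10.0000 × 5.32/759.027 ≈ -0.070.
%ΔQ_1 ≈ ε × %ΔP_2 = -0.070 × (-15.5%) = 1.1%.

1.1%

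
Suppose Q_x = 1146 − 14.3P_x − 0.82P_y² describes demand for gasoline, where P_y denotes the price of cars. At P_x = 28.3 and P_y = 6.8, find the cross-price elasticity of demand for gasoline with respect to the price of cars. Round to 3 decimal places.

At P_x = 28.3 and P_y = 6.8: Q_x = 703.393.
∂Q_x/∂P_y = -1.64P_y = -1.64(6.8) = -11.1520.
ε = (∂Q_x/∂P_y)(P_y/Q_x) = -11.1520 × (6.8/703.393) ≈ -0.108.

-0.108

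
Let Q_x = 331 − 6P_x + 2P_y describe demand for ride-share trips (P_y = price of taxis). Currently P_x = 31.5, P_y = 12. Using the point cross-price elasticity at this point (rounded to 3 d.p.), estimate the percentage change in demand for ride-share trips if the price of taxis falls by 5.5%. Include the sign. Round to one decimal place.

At P_x = 31.5, P_y = 12: Q_x = 166.
∂Q_x/∂P_y = 2.
ε = (∂Q_x/∂P_y)(P_y/Q_x) = 2.0000 × 12/166 ≈ 0.145.
%ΔQ_x ≈ ε × %ΔP_y = 0.145 × (-5.5%) = -0.8%.

-0.8%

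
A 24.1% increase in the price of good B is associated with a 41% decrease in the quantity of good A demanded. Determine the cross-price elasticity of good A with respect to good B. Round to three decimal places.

-1.701

ε = (%ΔQ of good A) / (%ΔP of good B) = (-41%) / (24.1%) ≈ -1.701.
Negative cross-price elasticity: complements.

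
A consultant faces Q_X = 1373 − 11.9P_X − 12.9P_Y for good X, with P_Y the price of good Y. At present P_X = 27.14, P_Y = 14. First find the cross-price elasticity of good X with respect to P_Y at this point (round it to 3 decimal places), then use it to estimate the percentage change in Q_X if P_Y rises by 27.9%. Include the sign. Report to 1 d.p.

At P_X = 27.14, P_Y = 14: Q_X = 869.434.
∂Q_X/∂P_Y = -12.9.
ε = (∂Q_X/∂P_Y)(P_Y/Q_X) = -12.9000 × 14/869.434 ≈ -0.208.
%ΔQ_X ≈ ε × %ΔP_Y = -0.208 × (27.9%) = -5.8%.

-5.8%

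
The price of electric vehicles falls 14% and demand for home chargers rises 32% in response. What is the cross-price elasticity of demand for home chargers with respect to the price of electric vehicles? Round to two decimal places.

-2.29

ε = (%ΔQ of home chargers) / (%ΔP of electric vehicles) = (32%) / (-14%) ≈ -2.29.
Negative cross-price elasticity: complements.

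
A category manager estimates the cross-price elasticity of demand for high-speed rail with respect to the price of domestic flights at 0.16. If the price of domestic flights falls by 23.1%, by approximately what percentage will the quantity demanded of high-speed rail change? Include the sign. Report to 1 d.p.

-3.7%

%ΔQ ≈ ε × %ΔP of domestic flights = 0.16 × (-23.1%) = -3.7%.
Demand for high-speed rail falls by about 3.7%.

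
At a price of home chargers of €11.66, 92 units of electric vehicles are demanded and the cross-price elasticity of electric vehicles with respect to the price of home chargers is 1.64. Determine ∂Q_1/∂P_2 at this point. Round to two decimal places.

12.94

ε = (∂Q_1/∂P_2)·(P_2/Q_1) ⇒ ∂Q_1/∂P_2 = ε·Q_1/P_2 = 1.64 × 92/11.66 ≈ 12.94.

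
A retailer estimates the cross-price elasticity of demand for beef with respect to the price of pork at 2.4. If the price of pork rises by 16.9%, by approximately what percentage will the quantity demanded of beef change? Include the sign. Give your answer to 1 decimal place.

%ΔQ ≈ ε × %ΔP of pork = 2.4 × (16.9%) = 40.6%.

40.6%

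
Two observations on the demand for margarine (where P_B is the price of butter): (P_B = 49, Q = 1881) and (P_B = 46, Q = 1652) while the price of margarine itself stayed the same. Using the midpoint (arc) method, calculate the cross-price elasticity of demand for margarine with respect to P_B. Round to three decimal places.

2.053

ΔQ_A = 1652 − 1881 = -229; ΔP_B = 46 − 49 = -3.
Midpoints: Q̄_A = 1766.5, P̄_B = 47.50.
ε = (ΔQ_A/Q̄_A)/(ΔP_B/P̄_B) = (-229/1766.5)/(-3/47.50) ≈ 2.053.
ε > 0: margarine and butter are substitutes.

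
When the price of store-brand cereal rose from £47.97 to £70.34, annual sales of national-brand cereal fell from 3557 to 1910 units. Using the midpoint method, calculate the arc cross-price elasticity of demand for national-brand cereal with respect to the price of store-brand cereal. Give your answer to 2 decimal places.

ΔQ_A = 1910 − 3557 = -1647; ΔP_B = 70.34 − 47.97 = 22.37.
Midpoints: Q̄_A = 2733.5, P̄_B = 59.16.
ε = (ΔQ_A/Q̄_A)/(ΔP_B/P̄_B) = (-1647/2733.5)/(22.37/59.16) ≈ -1.59.

-1.59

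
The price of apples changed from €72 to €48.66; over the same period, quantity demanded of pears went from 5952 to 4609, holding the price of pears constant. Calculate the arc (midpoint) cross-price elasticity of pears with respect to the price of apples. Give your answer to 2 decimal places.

0.66

ΔQ_A = 4609 − 5952 = -1343; ΔP_B = 48.66 − 72 = -23.34.
Midpoints: Q̄_A = 5280.5, P̄_B = 60.33.
ε = (ΔQ_A/Q̄_A)/(ΔP_B/P̄_B) = (-1343/5280.5)/(-23.34/60.33) ≈ 0.66.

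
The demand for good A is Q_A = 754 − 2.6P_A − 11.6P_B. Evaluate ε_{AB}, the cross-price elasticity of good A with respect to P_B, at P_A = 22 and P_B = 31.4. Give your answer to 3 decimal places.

At P_A = 22 and P_B = 31.4: Q_A = 332.56.
∂Q_A/∂P_B = -11.6.
ε = (∂Q_A/∂P_B)(P_B/Q_A) = -11.6 × (31.4/332.56) ≈ -1.095.

-1.095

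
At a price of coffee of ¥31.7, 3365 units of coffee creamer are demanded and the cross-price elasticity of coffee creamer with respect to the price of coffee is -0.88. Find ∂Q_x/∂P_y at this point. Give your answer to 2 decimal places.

-93.41

ε = (∂Q_x/∂P_y)·(P_y/Q_x) ⇒ ∂Q_x/∂P_y = ε·Q_x/P_y = -0.88 × 3365/31.7 ≈ -93.41.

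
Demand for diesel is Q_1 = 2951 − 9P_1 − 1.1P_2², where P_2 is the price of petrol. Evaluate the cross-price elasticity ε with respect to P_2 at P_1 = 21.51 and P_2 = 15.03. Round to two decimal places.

-0.20

At P_1 = 21.51 and P_2 = 15.03: Q_1 = 2508.919.
∂Q_1/∂P_2 = -2.2P_2 = -2.2(15.03) = -33.0660.
ε = (∂Q_1/∂P_2)(P_2/Q_1) = -33.0660 × (15.03/2508.919) ≈ -0.20.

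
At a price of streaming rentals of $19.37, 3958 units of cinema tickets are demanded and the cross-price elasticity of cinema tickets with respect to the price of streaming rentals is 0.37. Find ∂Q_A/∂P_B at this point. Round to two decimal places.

75.60

ε = (∂Q_A/∂P_B)·(P_B/Q_A) ⇒ ∂Q_A/∂P_B = ε·Q_A/P_B = 0.37 × 3958/19.37 ≈ 75.60.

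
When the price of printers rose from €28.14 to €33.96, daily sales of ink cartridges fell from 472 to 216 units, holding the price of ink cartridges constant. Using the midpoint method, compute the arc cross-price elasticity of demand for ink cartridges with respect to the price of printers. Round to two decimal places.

-3.97

ΔQ_A = 216 − 472 = -256; ΔP_B = 33.96 − 28.14 = 5.82.
Midpoints: Q̄_A = 344.0, P̄_B = 31.05.
ε = (ΔQ_A/Q̄_A)/(ΔP_B/P̄_B) = (-256/344.0)/(5.82/31.05) ≈ -3.97.
ε < 0: ink cartridges and printers are complements.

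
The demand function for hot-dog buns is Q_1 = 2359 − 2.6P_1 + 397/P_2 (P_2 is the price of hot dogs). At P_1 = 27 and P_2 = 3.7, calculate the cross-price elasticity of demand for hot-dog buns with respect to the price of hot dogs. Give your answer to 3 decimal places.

At P_1 = 27 and P_2 = 3.7: Q_1 = 2396.097.
∂Q_1/∂P_2 = −397/P_2² = -28.9993.
ε = (∂Q_1/∂P_2)(P_2/Q_1) = -28.9993 × (3.7/2396.097) ≈ -0.045.
ε < 0: complements.

-0.045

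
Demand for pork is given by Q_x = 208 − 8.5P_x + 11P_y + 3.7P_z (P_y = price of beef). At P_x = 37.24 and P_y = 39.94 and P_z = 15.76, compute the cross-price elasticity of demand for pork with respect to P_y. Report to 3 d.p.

1.129

At P_x = 37.24 and P_y = 39.94 and P_z = 15.76: Q_x = 389.112.
∂Q_x/∂P_y = 11.
ε = (∂Q_x/∂P_y)(P_y/Q_x) = 11 × (39.94/389.112) ≈ 1.129.
Since ε > 0, pork and beef are substitutes.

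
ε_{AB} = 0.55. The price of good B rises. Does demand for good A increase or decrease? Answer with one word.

increase

ε > 0 and the price of good B rises, so the quantity of good A moves in the same direction: it increases.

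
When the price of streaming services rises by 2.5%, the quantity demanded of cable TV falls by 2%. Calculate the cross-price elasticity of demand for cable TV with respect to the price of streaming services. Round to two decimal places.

-0.80

ε = (%ΔQ of cable TV) / (%ΔP of streaming services) = (-2%) / (2.5%) ≈ -0.80.
Negative cross-price elasticity: complements.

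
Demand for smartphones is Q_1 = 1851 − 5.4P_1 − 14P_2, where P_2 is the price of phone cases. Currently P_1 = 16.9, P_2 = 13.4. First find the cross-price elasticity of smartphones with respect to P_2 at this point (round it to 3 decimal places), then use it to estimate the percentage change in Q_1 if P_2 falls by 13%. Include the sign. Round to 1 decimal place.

1.5%

At P_1 = 16.9, P_2 = 13.4: Q_1 = 1572.14.
∂Q_1/∂P_2 = -14.
ε = (∂Q_1/∂P_2)(P_2/Q_1) = -14.0000 × 13.4/1572.14 ≈ -0.119.
%ΔQ_1 ≈ ε × %ΔP_2 = -0.119 × (-13%) = 1.5%.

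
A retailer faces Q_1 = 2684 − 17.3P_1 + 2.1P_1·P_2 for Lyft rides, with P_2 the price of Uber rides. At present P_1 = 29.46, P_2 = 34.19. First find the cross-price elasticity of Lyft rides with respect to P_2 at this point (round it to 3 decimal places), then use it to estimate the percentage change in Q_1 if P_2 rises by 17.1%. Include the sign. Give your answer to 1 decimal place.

8.4%

At P_1 = 29.46, P_2 = 34.19: Q_1 = 4289.541.
∂Q_1/∂P_2 = 2.1P_1 = 61.8660.
ε = (∂Q_1/∂P_2)(P_2/Q_1) = 61.8660 × 34.19/4289.541 ≈ 0.493.
%ΔQ_1 ≈ ε × %ΔP_2 = 0.493 × (17.1%) = 8.4%.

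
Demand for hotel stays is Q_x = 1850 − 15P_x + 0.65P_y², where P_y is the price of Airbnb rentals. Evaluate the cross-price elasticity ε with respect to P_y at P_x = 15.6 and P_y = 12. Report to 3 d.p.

0.109

At P_x = 15.6 and P_y = 12: Q_x = 1709.6.
∂Q_x/∂P_y = 1.3P_y = 1.3(12) = 15.6000.
ε = (∂Q_x/∂P_y)(P_y/Q_x) = 15.6000 × (12/1709.6) ≈ 0.109.
ε > 0: substitutes.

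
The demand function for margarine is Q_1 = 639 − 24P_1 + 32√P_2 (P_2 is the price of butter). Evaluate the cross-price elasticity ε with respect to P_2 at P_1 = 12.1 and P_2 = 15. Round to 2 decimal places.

At P_1 = 12.1 and P_2 = 15: Q_1 = 472.535.
∂Q_1/∂P_2 = 32/(2√P_2) = 32/(2√15) = 4.1312.
ε = (∂Q_1/∂P_2)(P_2/Q_1) = 4.1312 × (15/472.535) ≈ 0.13.

0.13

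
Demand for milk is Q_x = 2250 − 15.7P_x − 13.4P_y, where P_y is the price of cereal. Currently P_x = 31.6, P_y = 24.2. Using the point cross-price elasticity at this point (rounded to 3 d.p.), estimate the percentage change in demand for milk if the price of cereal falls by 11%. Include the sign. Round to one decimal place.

2.5%

At P_x = 31.6, P_y = 24.2: Q_x = 1429.6.
∂Q_x/∂P_y = -13.4.
ε = (∂Q_x/∂P_y)(P_y/Q_x) = -13.4000 × 24.2/1429.6 ≈ -0.227.
%ΔQ_x ≈ ε × %ΔP_y = -0.227 × (-11%) = 2.5%.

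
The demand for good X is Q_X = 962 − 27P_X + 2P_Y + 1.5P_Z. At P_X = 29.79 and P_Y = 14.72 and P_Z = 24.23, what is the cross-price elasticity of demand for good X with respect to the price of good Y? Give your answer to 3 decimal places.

At P_X = 29.79 and P_Y = 14.72 and P_Z = 24.23: Q_X = 223.455.
∂Q_X/∂P_Y = 2.
ε = (∂Q_X/∂P_Y)(P_Y/Q_X) = 2 × (14.72/223.455) ≈ 0.132.
Since ε > 0, good X and good Y are substitutes.

0.132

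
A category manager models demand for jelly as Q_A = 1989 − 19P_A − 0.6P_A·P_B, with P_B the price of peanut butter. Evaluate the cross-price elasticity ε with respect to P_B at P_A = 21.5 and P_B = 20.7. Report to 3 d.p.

-0.203

At P_A = 21.5 and P_B = 20.7: Q_A = 1313.47.
∂Q_A/∂P_B = -0.6P_A = -0.6(21.5) = -12.9000.
ε = (∂Q_A/∂P_B)(P_B/Q_A) = -12.9000 × (20.7/1313.47) ≈ -0.203.
ε < 0: complements.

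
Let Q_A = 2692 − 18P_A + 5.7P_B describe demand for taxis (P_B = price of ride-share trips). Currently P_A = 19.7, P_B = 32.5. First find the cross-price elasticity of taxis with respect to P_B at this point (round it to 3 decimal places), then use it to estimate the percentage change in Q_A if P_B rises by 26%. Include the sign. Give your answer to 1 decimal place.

At P_A = 19.7, P_B = 32.5: Q_A = 2522.65.
∂Q_A/∂P_B = 5.7.
ε = (∂Q_A/∂P_B)(P_B/Q_A) = 5.7000 × 32.5/2522.65 ≈ 0.073.
%ΔQ_A ≈ ε × %ΔP_B = 0.073 × (26%) = 1.9%.

1.9%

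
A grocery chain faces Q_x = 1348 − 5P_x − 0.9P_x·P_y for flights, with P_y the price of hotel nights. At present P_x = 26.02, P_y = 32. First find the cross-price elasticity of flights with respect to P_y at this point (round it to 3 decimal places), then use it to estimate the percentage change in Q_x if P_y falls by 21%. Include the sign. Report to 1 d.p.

At P_x = 26.02, P_y = 32: Q_x = 468.524.
∂Q_x/∂P_y = -0.9P_x = -23.4180.
ε = (∂Q_x/∂P_y)(P_y/Q_x) = -23.4180 × 32/468.524 ≈ -1.599.
%ΔQ_x ≈ ε × %ΔP_y = -1.599 × (-21%) = 33.6%.

33.6%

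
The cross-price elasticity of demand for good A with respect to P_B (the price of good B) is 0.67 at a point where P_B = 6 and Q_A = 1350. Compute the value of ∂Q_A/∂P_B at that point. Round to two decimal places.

150.75

ε = (∂Q_A/∂P_B)·(P_B/Q_A) ⇒ ∂Q_A/∂P_B = ε·Q_A/P_B = 0.67 × 1350/6 ≈ 150.75.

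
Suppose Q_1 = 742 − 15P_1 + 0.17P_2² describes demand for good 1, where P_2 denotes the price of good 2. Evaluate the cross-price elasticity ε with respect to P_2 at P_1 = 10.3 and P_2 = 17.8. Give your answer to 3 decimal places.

0.168

At P_1 = 10.3 and P_2 = 17.8: Q_1 = 641.363.
∂Q_1/∂P_2 = 0.34P_2 = 0.34(17.8) = 6.0520.
ε = (∂Q_1/∂P_2)(P_2/Q_1) = 6.0520 × (17.8/641.363) ≈ 0.168.
ε > 0: substitutes.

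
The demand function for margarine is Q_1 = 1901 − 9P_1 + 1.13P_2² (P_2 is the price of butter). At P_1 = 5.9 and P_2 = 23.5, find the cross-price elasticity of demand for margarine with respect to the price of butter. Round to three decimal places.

0.505

At P_1 = 5.9 and P_2 = 23.5: Q_1 = 2471.943.
∂Q_1/∂P_2 = 2.26P_2 = 2.26(23.5) = 53.1100.
ε = (∂Q_1/∂P_2)(P_2/Q_1) = 53.1100 × (23.5/2471.943) ≈ 0.505.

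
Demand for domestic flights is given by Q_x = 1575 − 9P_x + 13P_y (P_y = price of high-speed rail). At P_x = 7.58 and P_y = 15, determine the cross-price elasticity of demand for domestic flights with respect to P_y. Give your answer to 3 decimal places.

At P_x = 7.58 and P_y = 15: Q_x = 1701.78.
∂Q_x/∂P_y = 13.
ε = (∂Q_x/∂P_y)(P_y/Q_x) = 13 × (15/1701.78) ≈ 0.115.

0.115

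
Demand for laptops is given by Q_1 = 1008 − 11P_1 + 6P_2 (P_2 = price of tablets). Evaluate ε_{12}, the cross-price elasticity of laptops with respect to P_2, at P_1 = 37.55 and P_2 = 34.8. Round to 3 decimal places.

0.260

At P_1 = 37.55 and P_2 = 34.8: Q_1 = 803.75.
∂Q_1/∂P_2 = 6.
ε = (∂Q_1/∂P_2)(P_2/Q_1) = 6 × (34.8/803.75) ≈ 0.260.
Since ε > 0, laptops and tablets are substitutes.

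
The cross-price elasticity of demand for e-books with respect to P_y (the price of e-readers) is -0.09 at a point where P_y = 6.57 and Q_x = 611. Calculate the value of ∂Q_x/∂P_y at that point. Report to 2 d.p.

-8.37

ε = (∂Q_x/∂P_y)·(P_y/Q_x) ⇒ ∂Q_x/∂P_y = ε·Q_x/P_y = -0.09 × 611/6.57 ≈ -8.37.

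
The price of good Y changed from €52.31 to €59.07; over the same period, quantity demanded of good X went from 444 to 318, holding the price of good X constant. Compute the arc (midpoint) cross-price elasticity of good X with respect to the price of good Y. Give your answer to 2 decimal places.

ΔQ_X = 318 − 444 = -126; ΔP_Y = 59.07 − 52.31 = 6.76.
Midpoints: Q̄_X = 381.0, P̄_Y = 55.69.
ε = (ΔQ_X/Q̄_X)/(ΔP_Y/P̄_Y) = (-126/381.0)/(6.76/55.69) ≈ -2.72.
ε < 0: good X and good Y are complements.

-2.72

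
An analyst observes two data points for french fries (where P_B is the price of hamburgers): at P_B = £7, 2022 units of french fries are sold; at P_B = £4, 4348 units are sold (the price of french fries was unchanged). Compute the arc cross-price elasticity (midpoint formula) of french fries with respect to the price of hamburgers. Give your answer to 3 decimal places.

ΔQ_A = 4348 − 2022 = 2326; ΔP_B = 4 − 7 = -3.
Midpoints: Q̄_A = 3185.0, P̄_B = 5.50.
ε = (ΔQ_A/Q̄_A)/(ΔP_B/P̄_B) = (2326/3185.0)/(-3/5.50) ≈ -1.339.
ε < 0: french fries and hamburgers are complements.

-1.339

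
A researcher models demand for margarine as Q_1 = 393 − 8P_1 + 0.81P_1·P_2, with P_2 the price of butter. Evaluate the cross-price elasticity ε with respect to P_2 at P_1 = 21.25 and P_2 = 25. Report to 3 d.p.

0.659

At P_1 = 21.25 and P_2 = 25: Q_1 = 653.312.
∂Q_1/∂P_2 = 0.81P_1 = 0.81(21.25) = 17.2125.
ε = (∂Q_1/∂P_2)(P_2/Q_1) = 17.2125 × (25/653.312) ≈ 0.659.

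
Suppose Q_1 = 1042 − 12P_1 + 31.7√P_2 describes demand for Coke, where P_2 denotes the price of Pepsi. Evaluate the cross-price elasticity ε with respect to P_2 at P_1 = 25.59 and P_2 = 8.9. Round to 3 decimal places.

At P_1 = 25.59 and P_2 = 8.9: Q_1 = 829.490.
∂Q_1/∂P_2 = 31.7/(2√P_2) = 31.7/(2√8.9) = 5.3129.
ε = (∂Q_1/∂P_2)(P_2/Q_1) = 5.3129 × (8.9/829.490) ≈ 0.057.
ε > 0: substitutes.

0.057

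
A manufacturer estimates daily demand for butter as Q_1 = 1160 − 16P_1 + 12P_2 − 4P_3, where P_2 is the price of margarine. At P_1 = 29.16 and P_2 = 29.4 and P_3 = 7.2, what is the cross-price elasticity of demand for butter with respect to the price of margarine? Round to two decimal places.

0.35

At P_1 = 29.16 and P_2 = 29.4 and P_3 = 7.2: Q_1 = 1017.44.
∂Q_1/∂P_2 = 12.
ε = (∂Q_1/∂P_2)(P_2/Q_1) = 12 × (29.4/1017.44) ≈ 0.35.
Since ε > 0, butter and margarine are substitutes.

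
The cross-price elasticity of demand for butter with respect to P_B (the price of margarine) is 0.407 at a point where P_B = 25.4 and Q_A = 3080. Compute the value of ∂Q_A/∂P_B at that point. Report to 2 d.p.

49.35

ε = (∂Q_A/∂P_B)·(P_B/Q_A) ⇒ ∂Q_A/∂P_B = ε·Q_A/P_B = 0.407 × 3080/25.4 ≈ 49.35.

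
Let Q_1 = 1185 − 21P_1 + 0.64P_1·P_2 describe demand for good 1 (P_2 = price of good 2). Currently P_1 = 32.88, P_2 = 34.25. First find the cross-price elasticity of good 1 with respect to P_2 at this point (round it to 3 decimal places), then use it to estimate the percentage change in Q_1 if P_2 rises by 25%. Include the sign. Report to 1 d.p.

14.8%

At P_1 = 32.88, P_2 = 34.25: Q_1 = 1215.250.
∂Q_1/∂P_2 = 0.64P_1 = 21.0432.
ε = (∂Q_1/∂P_2)(P_2/Q_1) = 21.0432 × 34.25/1215.250 ≈ 0.593.
%ΔQ_1 ≈ ε × %ΔP_2 = 0.593 × (25%) = 14.8%.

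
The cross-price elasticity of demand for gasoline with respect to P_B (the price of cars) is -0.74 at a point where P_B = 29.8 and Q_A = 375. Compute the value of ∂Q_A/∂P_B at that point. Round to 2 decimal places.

ε = (∂Q_A/∂P_B)·(P_B/Q_A) ⇒ ∂Q_A/∂P_B = ε·Q_A/P_B = -0.74 × 375/29.8 ≈ -9.31.

-9.31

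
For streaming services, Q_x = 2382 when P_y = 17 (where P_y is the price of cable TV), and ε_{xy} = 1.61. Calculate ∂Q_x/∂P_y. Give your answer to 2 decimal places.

ε = (∂Q_x/∂P_y)·(P_y/Q_x) ⇒ ∂Q_x/∂P_y = ε·Q_x/P_y = 1.61 × 2382/17 ≈ 225.59.

225.59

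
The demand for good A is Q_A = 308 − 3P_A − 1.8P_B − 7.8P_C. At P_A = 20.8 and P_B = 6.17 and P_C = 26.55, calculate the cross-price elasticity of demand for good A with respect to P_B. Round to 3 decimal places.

At P_A = 20.8 and P_B = 6.17 and P_C = 26.55: Q_A = 27.404.
∂Q_A/∂P_B = -1.8.
ε = (∂Q_A/∂P_B)(P_B/Q_A) = -1.8 × (6.17/27.404) ≈ -0.405.

-0.405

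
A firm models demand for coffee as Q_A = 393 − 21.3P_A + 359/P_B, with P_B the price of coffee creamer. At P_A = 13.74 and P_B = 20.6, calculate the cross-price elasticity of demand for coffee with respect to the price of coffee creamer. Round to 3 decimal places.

At P_A = 13.74 and P_B = 20.6: Q_A = 117.765.
∂Q_A/∂P_B = −359/P_B² = -0.8460.
ε = (∂Q_A/∂P_B)(P_B/Q_A) = -0.8460 × (20.6/117.765) ≈ -0.148.
ε < 0: complements.

-0.148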